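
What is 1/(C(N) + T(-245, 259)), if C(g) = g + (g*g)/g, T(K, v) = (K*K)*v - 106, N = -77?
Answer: 1/15546215 ≈ 6.4324e-8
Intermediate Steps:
T(K, v) = -106 + v*K² (T(K, v) = K²*v - 106 = v*K² - 106 = -106 + v*K²)
C(g) = 2*g (C(g) = g + g²/g = g + g = 2*g)
1/(C(N) + T(-245, 259)) = 1/(2*(-77) + (-106 + 259*(-245)²)) = 1/(-154 + (-106 + 259*60025)) = 1/(-154 + (-106 + 15546475)) = 1/(-154 + 15546369) = 1/15546215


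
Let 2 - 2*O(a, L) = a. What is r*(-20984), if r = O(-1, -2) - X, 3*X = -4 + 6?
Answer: -52460/3 ≈ -17487.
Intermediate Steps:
O(a, L) = 1 - a/2
X = 2/3 (X = (-4 + 6)/3 = (1/3)*2 = 2/3 ≈ 0.66667)
r = 5/6 (r = (1 - 1/2*(-1)) - 1*2/3 = (1 + 1/2) - 2/3 = 3/2 - 2/3 = 5/6 ≈ 0.83333)
r*(-20984) = (5/6)*(-20984) = -52460/3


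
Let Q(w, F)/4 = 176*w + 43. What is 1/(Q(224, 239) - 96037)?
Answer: 1/61831 ≈ 1.6173e-5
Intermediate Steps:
Q(w, F) = 172 + 704*w (Q(w, F) = 4*(176*w + 43) = 4*(43 + 176*w) = 172 + 704*w)
1/(Q(224, 239) - 96037) = 1/((172 + 704*224) - 96037) = 1/((172 + 157696) - 96037) = 1/(157868 - 96037) = 1/61831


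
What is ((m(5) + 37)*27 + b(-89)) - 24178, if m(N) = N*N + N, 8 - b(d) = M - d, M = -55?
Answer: -22395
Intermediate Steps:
b(d) = 63 + d (b(d) = 8 - (-55 - d) = 8 + (55 + d) = 63 + d)
m(N) = N + N² (m(N) = N² + N = N + N²)
((m(5) + 37)*27 + b(-89)) - 24178 = ((5*(1 + 5) + 37)*27 + (63 - 89)) - 24178 = ((5*6 + 37)*27 - 26) - 24178 = ((30 + 37)*27 - 26) - 24178 = (67*27 - 26) - 24178 = (1809 - 26) - 24178 = 1783 - 24178 = -22395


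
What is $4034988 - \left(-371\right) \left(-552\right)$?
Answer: $3830196$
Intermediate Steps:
$4034988 - \left(-371\right) \left(-552\right) = 4034988 - 204792 = 3830196$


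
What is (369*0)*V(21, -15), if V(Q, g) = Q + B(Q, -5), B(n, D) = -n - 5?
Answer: 0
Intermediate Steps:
B(n, D) = -5 - n
V(Q, g) = -5 (V(Q, g) = Q + (-5 - Q) = -5)
(369*0)*V(21, -15) = (369*0)*(-5) = 0*(-5) = 0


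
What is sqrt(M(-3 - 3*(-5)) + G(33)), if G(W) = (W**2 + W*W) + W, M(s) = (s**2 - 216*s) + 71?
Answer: I*sqrt(166) ≈ 12.884*I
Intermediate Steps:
M(s) = 71 + s**2 - 216*s
G(W) = W + 2*W**2 (G(W) = (W**2 + W**2) + W = 2*W**2 + W = W + 2*W**2)
sqrt(M(-3 - 3*(-5)) + G(33)) = sqrt((71 + (-3 - 3*(-5))**2 - 216*(-3 - 3*(-5))) + 33*(1 + 2*33)) = sqrt((71 + (-3 + 15)**2 - 216*(-3 + 15)) + 33*(1 + 66)) = sqrt((71 + 12**2 - 216*12) + 33*67) = sqrt((71 + 144 - 2592) + 2211) = sqrt(-2377 + 2211) = sqrt(-166) = I*sqrt(166)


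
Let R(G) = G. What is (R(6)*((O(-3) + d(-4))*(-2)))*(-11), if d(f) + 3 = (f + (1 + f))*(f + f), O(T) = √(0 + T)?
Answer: 6996 + 132*I*√3 ≈ 6996.0 + 228.63*I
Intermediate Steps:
O(T) = √T
d(f) = -3 + 2*f*(1 + 2*f) (d(f) = -3 + (f + (1 + f))*(f + f) = -3 + (1 + 2*f)*(2*f) = -3 + 2*f*(1 + 2*f))
(R(6)*((O(-3) + d(-4))*(-2)))*(-11) = (6*((√(-3) + (-3 + 2*(-4) + 4*(-4)²))*(-2)))*(-11) = (6*((I*√3 + (-3 - 8 + 4*16))*(-2)))*(-11) = (6*((I*√3 + (-3 - 8 + 64))*(-2)))*(-11) = (6*((I*√3 + 53)*(-2)))*(-11) = (6*((53 + I*√3)*(-2)))*(-11) = (6*(-106 - 2*I*√3))*(-11) = (-636 - 12*I*√3)*(-11) = 6996 + 132*I*√3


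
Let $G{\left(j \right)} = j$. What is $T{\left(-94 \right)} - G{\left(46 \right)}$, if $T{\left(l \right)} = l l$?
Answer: $8790$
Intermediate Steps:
$T{\left(l \right)} = l^{2}$
$T{\left(-94 \right)} - G{\left(46 \right)} = \left(-94\right)^{2} - 46 = 8836 - 46 = 8790$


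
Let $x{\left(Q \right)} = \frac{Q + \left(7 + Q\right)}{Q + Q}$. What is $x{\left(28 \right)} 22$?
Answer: $\frac{99}{4} \approx 24.75$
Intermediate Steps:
$x{\left(Q \right)} = \frac{7 + 2 Q}{2 Q}$
$x{\left(28 \right)} 22 = \frac{\frac{7}{2} + 28}{28} \cdot 22 = \frac{1}{28} \cdot \frac{63}{2} \cdot 22 = \frac{9}{8} \cdot 22 = \frac{99}{4}$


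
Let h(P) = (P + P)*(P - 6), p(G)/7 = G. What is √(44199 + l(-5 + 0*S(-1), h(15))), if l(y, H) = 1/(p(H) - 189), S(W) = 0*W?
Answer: 50*√631533/189 ≈ 210.24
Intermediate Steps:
p(G) = 7*G
S(W) = 0
h(P) = 2*P*(-6 + P) (h(P) = (2*P)*(-6 + P) = 2*P*(-6 + P))
l(y, H) = 1/(-189 + 7*H) (l(y, H) = 1/(7*H - 189) = 1/(-189 + 7*H))
√(44199 + l(-5 + 0*S(-1), h(15))) = √(44199 + 1/(7*(-27 + 2*15*(-6 + 15)))) = √(44199 + 1/(7*(-27 + 2*15*9))) = √(44199 + 1/(7*(-27 + 270))) = √(44199 + (⅐)/243) = √(44199 + (⅐)*(1/243)) = √(44199 + 1/1701) = √(75182500/1701) = 50*√631533/189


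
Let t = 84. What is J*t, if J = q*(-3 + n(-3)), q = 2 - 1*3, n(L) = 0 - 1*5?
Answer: 672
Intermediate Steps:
n(L) = -5 (n(L) = 0 - 5 = -5)
q = -1 (q = 2 - 3 = -1)
J = 8 (J = -(-3 - 5) = -1*(-8) = 8)
J*t = 8*84 = 672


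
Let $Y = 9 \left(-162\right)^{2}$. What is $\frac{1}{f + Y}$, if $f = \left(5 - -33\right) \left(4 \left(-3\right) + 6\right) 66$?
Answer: $\frac{1}{221148} \approx 4.5219 \cdot 10^{-6}$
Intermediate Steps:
$Y = 236196$ ($Y = 9 \cdot 26244 = 236196$)
$f = -15048$ ($f = \left(5 + 33\right) \left(-12 + 6\right) 66 = 38 \left(-6\right) 66 = \left(-228\right) 66 = -15048$)
$\frac{1}{f + Y} = \frac{1}{-15048 + 236196} = \frac{1}{221148}$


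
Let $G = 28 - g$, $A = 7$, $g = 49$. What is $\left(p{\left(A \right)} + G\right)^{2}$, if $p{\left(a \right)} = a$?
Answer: $196$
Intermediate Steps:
$G = -21$ ($G = 28 - 49 = -21$)
$\left(p{\left(A \right)} + G\right)^{2} = \left(7 - 21\right)^{2} = \left(-14\right)^{2} = 196$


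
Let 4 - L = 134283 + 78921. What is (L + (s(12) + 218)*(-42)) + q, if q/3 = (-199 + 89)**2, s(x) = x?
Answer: -186560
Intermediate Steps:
L = -213200 (L = 4 - (134283 + 78921) = 4 - 1*213204 = 4 - 213204 = -213200)
q = 36300 (q = 3*(-199 + 89)**2 = 3*(-110)**2 = 3*12100 = 36300)
(L + (s(12) + 218)*(-42)) + q = (-213200 + (12 + 218)*(-42)) + 36300 = (-213200 + 230*(-42)) + 36300 = (-213200 - 9660) + 36300 = -222860 + 36300 = -186560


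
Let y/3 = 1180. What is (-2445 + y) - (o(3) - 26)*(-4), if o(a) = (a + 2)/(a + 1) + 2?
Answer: 1004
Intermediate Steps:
y = 3540 (y = 3*1180 = 3540)
o(a) = 2 + (2 + a)/(1 + a) (o(a) = (2 + a)/(1 + a) + 2 = 2 + (2 + a)/(1 + a))
(-2445 + y) - (o(3) - 26)*(-4) = (-2445 + 3540) - ((4 + 3*3)/(1 + 3) - 26)*(-4) = 1095 - ((4 + 9)/4 - 26)*(-4) = 1095 - ((1/4)*13 - 26)*(-4) = 1095 - (13/4 - 26)*(-4) = 1095 - (-91)*(-4)/4 = 1095 - 1*91 = 1095 - 91 = 1004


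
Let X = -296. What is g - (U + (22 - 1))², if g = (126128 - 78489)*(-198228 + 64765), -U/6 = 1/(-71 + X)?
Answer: -856358628545842/134689 ≈ -6.3580e+9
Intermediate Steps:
U = 6/367 (U = -6/(-71 - 296) = -6/(-367) = -6*(-1/367) = 6/367 ≈ 0.016349)
g = -6358043857 (g = 47639*(-133463) = -6358043857)
g - (U + (22 - 1))² = -6358043857 - (6/367 + (22 - 1))² = -6358043857 - (6/367 + 21)² = -6358043857 - (7713/367)² = -6358043857 - 1*59490369/134689 = -6358043857 - 59490369/134689 = -856358628545842/134689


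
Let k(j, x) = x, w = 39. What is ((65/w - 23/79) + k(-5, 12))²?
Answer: 10048900/56169 ≈ 178.90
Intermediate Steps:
((65/w - 23/79) + k(-5, 12))² = ((65/39 - 23/79) + 12)² = ((65*(1/39) - 23*1/79) + 12)² = ((5/3 - 23/79) + 12)² = (326/237 + 12)² = (3170/237)² = 10048900/56169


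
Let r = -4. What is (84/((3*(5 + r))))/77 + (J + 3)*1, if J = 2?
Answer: 59/11 ≈ 5.3636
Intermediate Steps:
(84/((3*(5 + r))))/77 + (J + 3)*1 = (84/((3*(5 - 4))))/77 + (2 + 3)*1 = (84/((3*1)))*(1/77) + 5*1 = (84/3)*(1/77) + 5 = (84*(1/3))*(1/77) + 5 = 28*(1/77) + 5 = 4/11 + 5 = 59/11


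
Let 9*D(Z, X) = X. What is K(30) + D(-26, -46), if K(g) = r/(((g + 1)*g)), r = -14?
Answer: -7151/1395 ≈ -5.1262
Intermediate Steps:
D(Z, X) = X/9
K(g) = -14/(g*(1 + g)) (K(g) = -14*1/(g*(g + 1)) = -14*1/(g*(1 + g)) = -14/(g*(1 + g)))
K(30) + D(-26, -46) = -14/(30*(1 + 30)) + (⅑)*(-46) = -14*1/30/31 - 46/9 = -14*1/30*1/31 - 46/9 = -7/465 - 46/9 = -7151/1395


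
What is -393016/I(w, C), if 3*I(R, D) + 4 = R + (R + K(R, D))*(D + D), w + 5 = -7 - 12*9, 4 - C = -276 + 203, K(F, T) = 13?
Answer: 196508/2767 ≈ 71.018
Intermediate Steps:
C = 77 (C = 4 - (-276 + 203) = 4 - 1*(-73) = 4 + 73 = 77)
w = -120 (w = -5 + (-7 - 12*9) = -5 + (-7 - 108) = -5 - 115 = -120)
I(R, D) = -4/3 + R/3 + 2*D*(13 + R)/3 (I(R, D) = -4/3 + (R + (R + 13)*(D + D))/3 = -4/3 + (R + (13 + R)*(2*D))/3 = -4/3 + (R + 2*D*(13 + R))/3 = -4/3 + (R/3 + 2*D*(13 + R)/3) = -4/3 + R/3 + 2*D*(13 + R)/3)
-393016/I(w, C) = -393016/(-4/3 + (⅓)*(-120) + (26/3)*77 + (⅔)*77*(-120)) = -393016/(-4/3 - 40 + 2002/3 - 6160) = -393016/(-5534) = -393016*(-1/5534) = 196508/2767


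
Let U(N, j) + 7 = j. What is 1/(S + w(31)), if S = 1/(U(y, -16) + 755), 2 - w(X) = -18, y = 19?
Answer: 732/14641 ≈ 0.049997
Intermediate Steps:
U(N, j) = -7 + j
w(X) = 20 (w(X) = 2 - 1*(-18) = 2 + 18 = 20)
S = 1/732 (S = 1/((-7 - 16) + 755) = 1/(-23 + 755) = 1/732 ≈ 0.0013661)
1/(S + w(31)) = 1/(1/732 + 20) = 1/(14641/732) = 732/14641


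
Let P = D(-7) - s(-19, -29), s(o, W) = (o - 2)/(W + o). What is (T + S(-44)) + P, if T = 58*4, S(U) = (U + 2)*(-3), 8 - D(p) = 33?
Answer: 5321/16 ≈ 332.56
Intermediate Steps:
D(p) = -25 (D(p) = 8 - 1*33 = 8 - 33 = -25)
s(o, W) = (-2 + o)/(W + o)
P = -407/16 (P = -25 - (-2 - 19)/(-29 - 19) = -25 - (-21)/(-48) = -25 - (-1)*(-21)/48 = -25 - 1*7/16 = -25 - 7/16 = -407/16 ≈ -25.438)
S(U) = -6 - 3*U (S(U) = (2 + U)*(-3) = -6 - 3*U)
T = 232
(T + S(-44)) + P = (232 + (-6 - 3*(-44))) - 407/16 = (232 + (-6 + 132)) - 407/16 = (232 + 126) - 407/16 = 358 - 407/16 = 5321/16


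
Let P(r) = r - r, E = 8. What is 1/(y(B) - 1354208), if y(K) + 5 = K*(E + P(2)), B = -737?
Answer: -1/1360109 ≈ -7.3524e-7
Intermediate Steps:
P(r) = 0
y(K) = -5 + 8*K (y(K) = -5 + K*(8 + 0) = -5 + K*8 = -5 + 8*K)
1/(y(B) - 1354208) = 1/((-5 + 8*(-737)) - 1354208) = 1/((-5 - 5896) - 1354208) = 1/(-5901 - 1354208) = 1/(-1360109) = -1/1360109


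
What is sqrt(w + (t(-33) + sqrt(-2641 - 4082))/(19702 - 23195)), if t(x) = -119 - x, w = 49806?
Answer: sqrt(607685746892 - 31437*I*sqrt(83))/3493 ≈ 223.17 - 5.2591e-5*I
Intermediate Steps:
sqrt(w + (t(-33) + sqrt(-2641 - 4082))/(19702 - 23195)) = sqrt(49806 + ((-119 - 1*(-33)) + sqrt(-2641 - 4082))/(19702 - 23195)) = sqrt(49806 + ((-119 + 33) + sqrt(-6723))/(-3493)) = sqrt(49806 + (-86 + 9*I*sqrt(83))*(-1/3493)) = sqrt(49806 + (86/3493 - 9*I*sqrt(83)/3493)) = sqrt(173972444/3493 - 9*I*sqrt(83)/3493)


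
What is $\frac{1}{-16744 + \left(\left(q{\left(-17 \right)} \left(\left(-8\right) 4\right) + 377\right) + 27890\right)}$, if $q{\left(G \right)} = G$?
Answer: $\frac{1}{12067} \approx 8.2871 \cdot 10^{-5}$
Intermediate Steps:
$\frac{1}{-16744 + \left(\left(q{\left(-17 \right)} \left(\left(-8\right) 4\right) + 377\right) + 27890\right)} = \frac{1}{-16744 + \left(\left(- 17 \left(\left(-8\right) 4\right) + 377\right) + 27890\right)} = \frac{1}{-16744 + \left(\left(\left(-17\right) \left(-32\right) + 377\right) + 27890\right)} = \frac{1}{-16744 + \left(\left(544 + 377\right) + 27890\right)} = \frac{1}{-16744 + \left(921 + 27890\right)} = \frac{1}{-16744 + 28811} = \frac{1}{12067}$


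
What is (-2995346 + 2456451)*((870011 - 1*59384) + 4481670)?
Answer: -2851992391815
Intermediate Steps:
(-2995346 + 2456451)*((870011 - 1*59384) + 4481670) = -538895*((870011 - 59384) + 4481670) = -538895*(810627 + 4481670) = -538895*5292297 = -2851992391815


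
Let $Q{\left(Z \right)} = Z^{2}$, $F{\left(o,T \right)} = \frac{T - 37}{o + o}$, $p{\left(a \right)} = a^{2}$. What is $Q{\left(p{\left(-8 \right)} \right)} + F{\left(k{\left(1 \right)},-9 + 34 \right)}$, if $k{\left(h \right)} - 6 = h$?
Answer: $\frac{28666}{7} \approx 4095.1$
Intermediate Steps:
$k{\left(h \right)} = 6 + h$
$F{\left(o,T \right)} = \frac{-37 + T}{2 o}$
$Q{\left(p{\left(-8 \right)} \right)} + F{\left(k{\left(1 \right)},-9 + 34 \right)} = \left(\left(-8\right)^{2}\right)^{2} + \frac{-37 + \left(-9 + 34\right)}{2 \left(6 + 1\right)} = 64^{2} + \frac{-37 + 25}{2 \cdot 7} = 4096 + \frac{1}{2} \cdot \frac{1}{7} \left(-12\right) = 4096 - \frac{6}{7} = \frac{28666}{7}$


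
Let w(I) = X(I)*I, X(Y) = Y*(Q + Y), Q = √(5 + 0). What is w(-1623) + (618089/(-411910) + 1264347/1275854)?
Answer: -561692834021104662154/131384255285 + 2634129*√5 ≈ -4.2693e+9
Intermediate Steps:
Q = √5 ≈ 2.2361
X(Y) = Y*(Y + √5) (X(Y) = Y*(√5 + Y) = Y*(Y + √5))
w(I) = I²*(I + √5) (w(I) = (I*(I + √5))*I = I²*(I + √5))
w(-1623) + (618089/(-411910) + 1264347/1275854) = (-1623)²*(-1623 + √5) + (618089/(-411910) + 1264347/1275854) = 2634129*(-1623 + √5) + (618089*(-1/411910) + 1264347*(1/1275854)) = (-4275191367 + 2634129*√5) + (-618089/411910 + 1264347/1275854) = (-4275191367 + 2634129*√5) - 66948537559/131384255285 = -561692834021104662154/131384255285 + 2634129*√5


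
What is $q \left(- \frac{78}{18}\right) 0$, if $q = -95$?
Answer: $0$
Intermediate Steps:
$q \left(- \frac{78}{18}\right) 0 = - 95 \left(- \frac{78}{18}\right) 0 = - 95 \left(\left(-78\right) \frac{1}{18}\right) 0 = \left(-95\right) \left(- \frac{13}{3}\right) 0 = \frac{1235}{3} \cdot 0 = 0$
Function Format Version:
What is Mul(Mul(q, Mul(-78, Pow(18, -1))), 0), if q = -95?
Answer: 0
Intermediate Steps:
Mul(Mul(q, Mul(-78, Pow(18, -1))), 0) = Mul(Mul(-95, Mul(-78, Pow(18, -1))), 0) = Mul(Mul(-95, Mul(-78, Rational(1, 18))), 0) = Mul(Mul(-95, Rational(-13, 3)), 0) = Mul(Rational(1235, 3), 0) = 0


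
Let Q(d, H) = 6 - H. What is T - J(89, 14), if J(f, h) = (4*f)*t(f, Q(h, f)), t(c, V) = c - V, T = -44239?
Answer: -105471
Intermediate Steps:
J(f, h) = 4*f*(-6 + 2*f) (J(f, h) = (4*f)*(f - (6 - f)) = (4*f)*(f + (-6 + f)) = (4*f)*(-6 + 2*f) = 4*f*(-6 + 2*f))
T - J(89, 14) = -44239 - 8*89*(-3 + 89) = -44239 - 8*89*86 = -44239 - 1*61232 = -44239 - 61232 = -105471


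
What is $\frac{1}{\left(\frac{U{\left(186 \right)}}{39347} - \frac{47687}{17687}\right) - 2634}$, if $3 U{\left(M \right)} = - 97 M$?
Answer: $- \frac{695930389}{1835063354633} \approx -0.00037924$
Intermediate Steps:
$U{\left(M \right)} = - \frac{97 M}{3}$ ($U{\left(M \right)} = \frac{\left(-97\right) M}{3} = - \frac{97 M}{3}$)
$\frac{1}{\left(\frac{U{\left(186 \right)}}{39347} - \frac{47687}{17687}\right) - 2634} = \frac{1}{\left(\frac{\left(- \frac{97}{3}\right) 186}{39347} - \frac{47687}{17687}\right) - 2634} = \frac{1}{\left(\left(-6014\right) \frac{1}{39347} - \frac{47687}{17687}\right) - 2634} = \frac{1}{\left(- \frac{6014}{39347} - \frac{47687}{17687}\right) - 2634} = \frac{1}{- \frac{1982710007}{695930389} - 2634} = \frac{1}{- \frac{1835063354633}{695930389}} = - \frac{695930389}{1835063354633}$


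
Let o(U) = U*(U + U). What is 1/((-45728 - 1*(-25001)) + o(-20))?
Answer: -1/19927 ≈ -5.0183e-5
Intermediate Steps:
o(U) = 2*U² (o(U) = U*(2*U) = 2*U²)
1/((-45728 - 1*(-25001)) + o(-20)) = 1/((-45728 - 1*(-25001)) + 2*(-20)²) = 1/((-45728 + 25001) + 2*400) = 1/(-20727 + 800) = 1/(-19927) = -1/19927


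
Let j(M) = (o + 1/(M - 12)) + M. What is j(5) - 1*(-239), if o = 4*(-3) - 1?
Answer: 1616/7 ≈ 230.86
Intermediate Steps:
o = -13 (o = -12 - 1 = -13)
j(M) = -13 + M + 1/(-12 + M) (j(M) = (-13 + 1/(M - 12)) + M = (-13 + 1/(-12 + M)) + M = -13 + M + 1/(-12 + M))
j(5) - 1*(-239) = (157 + 5² - 25*5)/(-12 + 5) - 1*(-239) = (157 + 25 - 125)/(-7) + 239 = -⅐*57 + 239 = -57/7 + 239 = 1616/7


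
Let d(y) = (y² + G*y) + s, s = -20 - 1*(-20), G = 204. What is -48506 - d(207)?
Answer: -133583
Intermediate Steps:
s = 0 (s = -20 + 20 = 0)
d(y) = y² + 204*y (d(y) = (y² + 204*y) + 0 = y² + 204*y)
-48506 - d(207) = -48506 - 207*(204 + 207) = -48506 - 207*411 = -48506 - 1*85077 = -48506 - 85077 = -133583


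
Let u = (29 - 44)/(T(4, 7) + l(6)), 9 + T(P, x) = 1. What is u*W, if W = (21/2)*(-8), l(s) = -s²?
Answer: -315/11 ≈ -28.636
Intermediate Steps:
T(P, x) = -8 (T(P, x) = -9 + 1 = -8)
W = -84 (W = (21*(½))*(-8) = (21/2)*(-8) = -84)
u = 15/44 (u = (29 - 44)/(-8 - 1*6²) = -15/(-8 - 1*36) = -15/(-8 - 36) = -15/(-44) = -15*(-1/44) = 15/44 ≈ 0.34091)
u*W = (15/44)*(-84) = -315/11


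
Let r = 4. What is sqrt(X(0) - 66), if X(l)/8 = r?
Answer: I*sqrt(34) ≈ 5.8309*I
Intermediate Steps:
X(l) = 32 (X(l) = 8*4 = 32)
sqrt(X(0) - 66) = sqrt(32 - 66) = sqrt(-34) = I*sqrt(34)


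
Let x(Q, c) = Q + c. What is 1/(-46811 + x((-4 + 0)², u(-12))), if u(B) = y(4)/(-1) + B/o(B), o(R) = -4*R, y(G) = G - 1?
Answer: -4/187193 ≈ -2.1368e-5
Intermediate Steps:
y(G) = -1 + G
u(B) = -13/4 (u(B) = (-1 + 4)/(-1) + B/((-4*B)) = 3*(-1) + B*(-1/(4*B)) = -3 - ¼ = -13/4)
1/(-46811 + x((-4 + 0)², u(-12))) = 1/(-46811 + ((-4 + 0)² - 13/4)) = 1/(-46811 + ((-4)² - 13/4)) = 1/(-46811 + (16 - 13/4)) = 1/(-46811 + 51/4) = 1/(-187193/4) = -4/187193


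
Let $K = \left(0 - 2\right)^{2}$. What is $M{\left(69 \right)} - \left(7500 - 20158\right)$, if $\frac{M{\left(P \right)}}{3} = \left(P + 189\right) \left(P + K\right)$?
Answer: $69160$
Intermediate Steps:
$K = 4$ ($K = \left(0 - 2\right)^{2} = \left(-2\right)^{2} = 4$)
$M{\left(P \right)} = 3 \left(4 + P\right) \left(189 + P\right)$ ($M{\left(P \right)} = 3 \left(P + 189\right) \left(P + 4\right) = 3 \left(189 + P\right) \left(4 + P\right) = 3 \left(4 + P\right) \left(189 + P\right)$)
$M{\left(69 \right)} - \left(7500 - 20158\right) = \left(2268 + 3 \cdot 69^{2} + 579 \cdot 69\right) - \left(7500 - 20158\right) = \left(2268 + 3 \cdot 4761 + 39951\right) - \left(7500 - 20158\right) = \left(2268 + 14283 + 39951\right) - -12658 = 56502 + 12658 = 69160$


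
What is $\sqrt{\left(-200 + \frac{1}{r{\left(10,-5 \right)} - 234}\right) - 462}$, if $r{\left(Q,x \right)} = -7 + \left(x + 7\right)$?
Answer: $\frac{i \sqrt{37814341}}{239} \approx 25.729 i$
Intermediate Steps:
$r{\left(Q,x \right)} = x$ ($r{\left(Q,x \right)} = -7 + \left(7 + x\right) = x$)
$\sqrt{\left(-200 + \frac{1}{r{\left(10,-5 \right)} - 234}\right) - 462} = \sqrt{\left(-200 + \frac{1}{-5 - 234}\right) - 462} = \sqrt{\left(-200 + \frac{1}{-239}\right) - 462} = \sqrt{\left(-200 - \frac{1}{239}\right) - 462} = \sqrt{- \frac{47801}{239} - 462} = \sqrt{- \frac{158219}{239}} = \frac{i \sqrt{37814341}}{239}$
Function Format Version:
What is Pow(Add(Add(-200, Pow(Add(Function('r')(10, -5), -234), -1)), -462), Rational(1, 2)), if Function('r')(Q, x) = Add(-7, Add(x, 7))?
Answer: Mul(Rational(1, 239), I, Pow(37814341, Rational(1, 2))) ≈ Mul(25.729, I)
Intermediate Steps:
Function('r')(Q, x) = x (Function('r')(Q, x) = Add(-7, Add(7, x)) = x)
Pow(Add(Add(-200, Pow(Add(Function('r')(10, -5), -234), -1)), -462), Rational(1, 2)) = Pow(Add(Add(-200, Pow(Add(-5, -234), -1)), -462), Rational(1, 2)) = Pow(Add(Add(-200, Pow(-239, -1)), -462), Rational(1, 2)) = Pow(Add(Add(-200, Rational(-1, 239)), -462), Rational(1, 2)) = Pow(Add(Rational(-47801, 239), -462), Rational(1, 2)) = Pow(Rational(-158219, 239), Rational(1, 2)) = Mul(Rational(1, 239), I, Pow(37814341, Rational(1, 2)))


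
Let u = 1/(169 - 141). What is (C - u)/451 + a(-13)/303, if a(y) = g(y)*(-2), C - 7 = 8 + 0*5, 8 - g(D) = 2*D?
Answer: -731747/3826284 ≈ -0.19124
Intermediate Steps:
g(D) = 8 - 2*D
u = 1/28 ≈ 0.035714
C = 15 (C = 7 + (8 + 0*5) = 7 + (8 + 0) = 7 + 8 = 15)
a(y) = -16 + 4*y (a(y) = (8 - 2*y)*(-2) = -16 + 4*y)
(C - u)/451 + a(-13)/303 = (15 - 1*1/28)/451 + (-16 + 4*(-13))/303 = (15 - 1/28)*(1/451) + (-16 - 52)*(1/303) = (419/28)*(1/451) - 68*1/303 = 419/12628 - 68/303 = -731747/3826284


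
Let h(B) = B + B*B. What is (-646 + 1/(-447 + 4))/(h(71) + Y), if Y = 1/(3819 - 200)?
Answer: -1035681801/8195645747 ≈ -0.12637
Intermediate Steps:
h(B) = B + B²
Y = 1/3619 ≈ 0.00027632
(-646 + 1/(-447 + 4))/(h(71) + Y) = (-646 + 1/(-447 + 4))/(71*(1 + 71) + 1/3619) = (-646 + 1/(-443))/(71*72 + 1/3619) = (-646 - 1/443)/(5112 + 1/3619) = -286179/(443*18500329/3619) = -286179/443*3619/18500329 = -1035681801/8195645747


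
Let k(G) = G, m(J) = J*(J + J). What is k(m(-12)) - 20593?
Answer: -20305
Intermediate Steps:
m(J) = 2*J**2 (m(J) = J*(2*J) = 2*J**2)
k(m(-12)) - 20593 = 2*(-12)**2 - 20593 = 2*144 - 20593 = 288 - 20593 = -20305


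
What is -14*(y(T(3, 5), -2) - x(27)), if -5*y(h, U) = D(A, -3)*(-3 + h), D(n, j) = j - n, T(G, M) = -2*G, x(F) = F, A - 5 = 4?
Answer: 3402/5 ≈ 680.40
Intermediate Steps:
A = 9 (A = 5 + 4 = 9)
y(h, U) = -36/5 + 12*h/5 (y(h, U) = -(-3 - 1*9)*(-3 + h)/5 = -(-3 - 9)*(-3 + h)/5 = -(-12)*(-3 + h)/5 = -(36 - 12*h)/5 = -36/5 + 12*h/5)
-14*(y(T(3, 5), -2) - x(27)) = -14*((-36/5 + 12*(-2*3)/5) - 1*27) = -14*((-36/5 + (12/5)*(-6)) - 27) = -14*((-36/5 - 72/5) - 27) = -14*(-108/5 - 27) = -14*(-243/5) = 3402/5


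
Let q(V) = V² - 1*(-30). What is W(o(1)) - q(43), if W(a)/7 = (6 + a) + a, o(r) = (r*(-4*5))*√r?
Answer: -2117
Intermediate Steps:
o(r) = -20*r^(3/2) (o(r) = (r*(-20))*√r = (-20*r)*√r = -20*r^(3/2))
W(a) = 42 + 14*a (W(a) = 7*((6 + a) + a) = 7*(6 + 2*a) = 42 + 14*a)
q(V) = 30 + V² (q(V) = V² + 30 = 30 + V²)
W(o(1)) - q(43) = (42 + 14*(-20*1^(3/2))) - (30 + 43²) = (42 + 14*(-20*1)) - (30 + 1849) = (42 + 14*(-20)) - 1*1879 = (42 - 280) - 1879 = -238 - 1879 = -2117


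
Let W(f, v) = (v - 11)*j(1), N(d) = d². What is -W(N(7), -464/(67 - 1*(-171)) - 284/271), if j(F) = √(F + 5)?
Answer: 451407*√6/32249 ≈ 34.287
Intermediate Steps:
j(F) = √(5 + F)
W(f, v) = √6*(-11 + v) (W(f, v) = (v - 11)*√(5 + 1) = (-11 + v)*√6 = √6*(-11 + v))
-W(N(7), -464/(67 - 1*(-171)) - 284/271) = -√6*(-11 + (-464/(67 - 1*(-171)) - 284/271)) = -√6*(-11 + (-464/(67 + 171) - 284*1/271)) = -√6*(-11 + (-464/238 - 284/271)) = -√6*(-11 + (-464*1/238 - 284/271)) = -√6*(-11 + (-232/119 - 284/271)) = -√6*(-11 - 96668/32249) = -√6*(-451407)/32249 = -(-451407)*√6/32249 = 451407*√6/32249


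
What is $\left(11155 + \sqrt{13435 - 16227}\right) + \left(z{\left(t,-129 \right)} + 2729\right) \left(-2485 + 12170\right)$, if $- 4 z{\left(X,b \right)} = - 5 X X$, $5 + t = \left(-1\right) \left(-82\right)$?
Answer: $\frac{392877905}{4} + 2 i \sqrt{698} \approx 9.822 \cdot 10^{7} + 52.839 i$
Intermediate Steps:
$t = 77$ ($t = -5 - -82 = -5 + 82 = 77$)
$z{\left(X,b \right)} = \frac{5 X^{2}}{4}$ ($z{\left(X,b \right)} = - \frac{- 5 X X}{4} = - \frac{\left(-5\right) X^{2}}{4} = \frac{5 X^{2}}{4}$)
$\left(11155 + \sqrt{13435 - 16227}\right) + \left(z{\left(t,-129 \right)} + 2729\right) \left(-2485 + 12170\right) = \left(11155 + \sqrt{13435 - 16227}\right) + \left(\frac{5 \cdot 77^{2}}{4} + 2729\right) \left(-2485 + 12170\right) = \left(11155 + \sqrt{-2792}\right) + \left(\frac{5}{4} \cdot 5929 + 2729\right) 9685 = \left(11155 + 2 i \sqrt{698}\right) + \left(\frac{29645}{4} + 2729\right) 9685 = \left(11155 + 2 i \sqrt{698}\right) + \frac{40561}{4} \cdot 9685 = \left(11155 + 2 i \sqrt{698}\right) + \frac{392833285}{4} = \frac{392877905}{4} + 2 i \sqrt{698}$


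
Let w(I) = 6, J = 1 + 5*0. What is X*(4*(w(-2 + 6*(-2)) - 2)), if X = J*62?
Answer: 992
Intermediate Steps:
J = 1 (J = 1 + 0 = 1)
X = 62 (X = 1*62 = 62)
X*(4*(w(-2 + 6*(-2)) - 2)) = 62*(4*(6 - 2)) = 62*(4*4) = 62*16 = 992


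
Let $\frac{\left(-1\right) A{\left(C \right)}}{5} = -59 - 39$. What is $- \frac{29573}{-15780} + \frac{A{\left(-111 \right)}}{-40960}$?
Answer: $\frac{30089447}{16158720} \approx 1.8621$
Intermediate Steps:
$A{\left(C \right)} = 490$ ($A{\left(C \right)} = - 5 \left(-59 - 39\right) = \left(-5\right) \left(-98\right) = 490$)
$- \frac{29573}{-15780} + \frac{A{\left(-111 \right)}}{-40960} = - \frac{29573}{-15780} + \frac{490}{-40960} = \left(-29573\right) \left(- \frac{1}{15780}\right) + 490 \left(- \frac{1}{40960}\right) = \frac{29573}{15780} - \frac{49}{4096} = \frac{30089447}{16158720}$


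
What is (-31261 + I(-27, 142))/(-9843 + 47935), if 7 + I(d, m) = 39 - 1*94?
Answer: -31323/38092 ≈ -0.82230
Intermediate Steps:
I(d, m) = -62 (I(d, m) = -7 + (39 - 1*94) = -7 + (39 - 94) = -7 - 55 = -62)
(-31261 + I(-27, 142))/(-9843 + 47935) = (-31261 - 62)/(-9843 + 47935) = -31323/38092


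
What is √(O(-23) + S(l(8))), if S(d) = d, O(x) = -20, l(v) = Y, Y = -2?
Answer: I*√22 ≈ 4.6904*I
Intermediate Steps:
l(v) = -2
√(O(-23) + S(l(8))) = √(-20 - 2) = √(-22) = I*√22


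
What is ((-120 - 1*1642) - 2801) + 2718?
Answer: -1845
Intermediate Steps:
((-120 - 1*1642) - 2801) + 2718 = ((-120 - 1642) - 2801) + 2718 = (-1762 - 2801) + 2718 = -4563 + 2718 = -1845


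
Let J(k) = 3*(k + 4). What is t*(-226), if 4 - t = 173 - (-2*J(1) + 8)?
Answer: 43166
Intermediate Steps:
J(k) = 12 + 3*k (J(k) = 3*(4 + k) = 12 + 3*k)
t = -191 (t = 4 - (173 - (-2*(12 + 3*1) + 8)) = 4 - (173 - (-2*(12 + 3) + 8)) = 4 - (173 - (-2*15 + 8)) = 4 - (173 - (-30 + 8)) = 4 - (173 - 1*(-22)) = 4 - (173 + 22) = 4 - 1*195 = 4 - 195 = -191)
t*(-226) = -191*(-226) = 43166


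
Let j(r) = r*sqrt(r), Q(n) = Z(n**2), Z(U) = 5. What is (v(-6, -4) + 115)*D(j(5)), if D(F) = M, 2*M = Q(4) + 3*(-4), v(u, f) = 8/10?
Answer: -4053/10 ≈ -405.30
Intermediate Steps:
v(u, f) = 4/5 (v(u, f) = 8*(1/10) = 4/5)
Q(n) = 5
M = -7/2 (M = (5 + 3*(-4))/2 = (5 - 12)/2 = (1/2)*(-7) = -7/2 ≈ -3.5000)
j(r) = r**(3/2)
D(F) = -7/2
(v(-6, -4) + 115)*D(j(5)) = (4/5 + 115)*(-7/2) = (579/5)*(-7/2) = -4053/10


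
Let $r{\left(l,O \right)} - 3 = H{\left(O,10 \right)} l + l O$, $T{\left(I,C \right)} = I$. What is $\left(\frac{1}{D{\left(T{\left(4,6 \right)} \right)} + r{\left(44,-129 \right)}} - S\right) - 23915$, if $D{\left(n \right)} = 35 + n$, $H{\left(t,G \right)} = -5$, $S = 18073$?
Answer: $- \frac{245797753}{5854} \approx -41988.0$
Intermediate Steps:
$r{\left(l,O \right)} = 3 - 5 l + O l$ ($r{\left(l,O \right)} = 3 + \left(- 5 l + l O\right) = 3 + \left(- 5 l + O l\right) = 3 - 5 l + O l$)
$\left(\frac{1}{D{\left(T{\left(4,6 \right)} \right)} + r{\left(44,-129 \right)}} - S\right) - 23915 = \left(\frac{1}{\left(35 + 4\right) - 5893} - 18073\right) - 23915 = \left(\frac{1}{39 - 5893} - 18073\right) - 23915 = \left(\frac{1}{-5854} - 18073\right) - 23915 = \left(- \frac{1}{5854} - 18073\right) - 23915 = - \frac{105799343}{5854} - 23915 = - \frac{245797753}{5854}$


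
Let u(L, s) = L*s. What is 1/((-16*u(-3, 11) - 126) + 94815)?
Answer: 1/95217 ≈ 1.0502e-5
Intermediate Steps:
1/((-16*u(-3, 11) - 126) + 94815) = 1/((-(-48)*11 - 126) + 94815) = 1/((-16*(-33) - 126) + 94815) = 1/((528 - 126) + 94815) = 1/(402 + 94815) = 1/95217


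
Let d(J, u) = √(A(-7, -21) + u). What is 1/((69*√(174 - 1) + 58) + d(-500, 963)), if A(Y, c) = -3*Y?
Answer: 1/(58 + 2*√246 + 69*√173) ≈ 0.0010031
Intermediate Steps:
d(J, u) = √(21 + u) (d(J, u) = √(-3*(-7) + u) = √(21 + u))
1/((69*√(174 - 1) + 58) + d(-500, 963)) = 1/((69*√(174 - 1) + 58) + √(21 + 963)) = 1/((69*√173 + 58) + √984) = 1/((58 + 69*√173) + 2*√246) = 1/(58 + 2*√246 + 69*√173)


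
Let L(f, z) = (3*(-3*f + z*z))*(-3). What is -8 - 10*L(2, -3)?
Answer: 262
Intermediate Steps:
L(f, z) = -9*z² + 27*f (L(f, z) = (3*(-3*f + z²))*(-3) = (3*(z² - 3*f))*(-3) = (-9*f + 3*z²)*(-3) = -9*z² + 27*f)
-8 - 10*L(2, -3) = -8 - 10*(-9*(-3)² + 27*2) = -8 - 10*(-9*9 + 54) = -8 - 10*(-81 + 54) = -8 - 10*(-27) = -8 + 270 = 262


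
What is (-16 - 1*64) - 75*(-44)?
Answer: 3220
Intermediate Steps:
(-16 - 1*64) - 75*(-44) = (-16 - 64) + 3300 = -80 + 3300 = 3220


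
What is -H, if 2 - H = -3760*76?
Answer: -285762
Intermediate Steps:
H = 285762 (H = 2 - (-3760)*76 = 2 - 1*(-285760) = 2 + 285760 = 285762)
-H = -1*285762 = -285762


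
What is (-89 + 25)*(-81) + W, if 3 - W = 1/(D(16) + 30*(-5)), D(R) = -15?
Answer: 855856/165 ≈ 5187.0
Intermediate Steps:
W = 496/165 (W = 3 - 1/(-15 + 30*(-5)) = 3 - 1/(-15 - 150) = 3 - 1/(-165) = 3 - 1*(-1/165) = 3 + 1/165 = 496/165 ≈ 3.0061)
(-89 + 25)*(-81) + W = (-89 + 25)*(-81) + 496/165 = -64*(-81) + 496/165 = 5184 + 496/165 = 855856/165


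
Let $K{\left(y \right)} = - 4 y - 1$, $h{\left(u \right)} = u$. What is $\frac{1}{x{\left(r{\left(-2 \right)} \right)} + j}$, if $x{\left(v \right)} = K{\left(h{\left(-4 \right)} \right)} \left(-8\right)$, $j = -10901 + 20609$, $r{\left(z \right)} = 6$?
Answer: $\frac{1}{9588} \approx 0.0001043$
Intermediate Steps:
$K{\left(y \right)} = -1 - 4 y$
$j = 9708$
$x{\left(v \right)} = -120$ ($x{\left(v \right)} = \left(-1 - -16\right) \left(-8\right) = \left(-1 + 16\right) \left(-8\right) = 15 \left(-8\right) = -120$)
$\frac{1}{x{\left(r{\left(-2 \right)} \right)} + j} = \frac{1}{-120 + 9708} = \frac{1}{9588}$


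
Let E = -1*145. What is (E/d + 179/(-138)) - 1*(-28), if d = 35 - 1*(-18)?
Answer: 175295/7314 ≈ 23.967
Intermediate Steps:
E = -145
d = 53 (d = 35 + 18 = 53)
(E/d + 179/(-138)) - 1*(-28) = (-145/53 + 179/(-138)) - 1*(-28) = (-145*1/53 + 179*(-1/138)) + 28 = (-145/53 - 179/138) + 28 = -29497/7314 + 28 = 175295/7314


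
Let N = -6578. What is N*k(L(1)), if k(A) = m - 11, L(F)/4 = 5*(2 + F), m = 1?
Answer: 65780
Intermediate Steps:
L(F) = 40 + 20*F (L(F) = 4*(5*(2 + F)) = 4*(10 + 5*F) = 40 + 20*F)
k(A) = -10 (k(A) = 1 - 11 = -10)
N*k(L(1)) = -6578*(-10) = 65780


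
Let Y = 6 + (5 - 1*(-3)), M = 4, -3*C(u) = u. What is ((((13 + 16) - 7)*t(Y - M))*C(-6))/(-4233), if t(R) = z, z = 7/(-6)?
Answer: 154/12699 ≈ 0.012127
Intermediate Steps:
C(u) = -u/3
Y = 14 (Y = 6 + (5 + 3) = 6 + 8 = 14)
z = -7/6 (z = 7*(-⅙) = -7/6 ≈ -1.1667)
t(R) = -7/6
((((13 + 16) - 7)*t(Y - M))*C(-6))/(-4233) = ((((13 + 16) - 7)*(-7/6))*(-⅓*(-6)))/(-4233) = (((29 - 7)*(-7/6))*2)*(-1/4233) = ((22*(-7/6))*2)*(-1/4233) = -77/3*2*(-1/4233) = -154/3*(-1/4233) = 154/12699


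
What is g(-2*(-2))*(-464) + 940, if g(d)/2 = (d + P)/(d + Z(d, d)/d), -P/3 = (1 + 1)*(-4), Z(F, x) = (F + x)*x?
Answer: -3676/3 ≈ -1225.3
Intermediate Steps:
Z(F, x) = x*(F + x)
P = 24 (P = -3*(1 + 1)*(-4) = -6*(-4) = -3*(-8) = 24)
g(d) = 2*(24 + d)/(3*d) (g(d) = 2*((d + 24)/(d + (d*(d + d))/d)) = 2*((24 + d)/(d + (d*(2*d))/d)) = 2*((24 + d)/(d + (2*d²)/d)) = 2*((24 + d)/(d + 2*d)) = 2*((24 + d)/((3*d))) = 2*((24 + d)*(1/(3*d))) = 2*((24 + d)/(3*d)) = 2*(24 + d)/(3*d))
g(-2*(-2))*(-464) + 940 = (⅔ + 16/((-2*(-2))))*(-464) + 940 = (⅔ + 16/4)*(-464) + 940 = (⅔ + 16*(¼))*(-464) + 940 = (⅔ + 4)*(-464) + 940 = (14/3)*(-464) + 940 = -6496/3 + 940 = -3676/3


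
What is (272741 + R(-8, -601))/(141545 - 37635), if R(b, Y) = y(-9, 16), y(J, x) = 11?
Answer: 136376/51955 ≈ 2.6249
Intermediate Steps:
R(b, Y) = 11
(272741 + R(-8, -601))/(141545 - 37635) = (272741 + 11)/(141545 - 37635) = 272752/103910 = 272752*(1/103910) = 136376/51955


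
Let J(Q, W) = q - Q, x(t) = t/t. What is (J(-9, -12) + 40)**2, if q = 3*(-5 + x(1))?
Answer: 1369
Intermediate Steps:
x(t) = 1
q = -12 (q = 3*(-5 + 1) = 3*(-4) = -12)
J(Q, W) = -12 - Q
(J(-9, -12) + 40)**2 = ((-12 - 1*(-9)) + 40)**2 = ((-12 + 9) + 40)**2 = (-3 + 40)**2 = 37**2 = 1369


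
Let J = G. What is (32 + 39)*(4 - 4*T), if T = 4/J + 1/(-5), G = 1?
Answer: -3976/5 ≈ -795.20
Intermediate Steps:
J = 1
T = 19/5 (T = 4/1 + 1/(-5) = 4*1 + 1*(-1/5) = 4 - 1/5 = 19/5 ≈ 3.8000)
(32 + 39)*(4 - 4*T) = (32 + 39)*(4 - 4*19/5) = 71*(4 - 76/5) = 71*(-56/5) = -3976/5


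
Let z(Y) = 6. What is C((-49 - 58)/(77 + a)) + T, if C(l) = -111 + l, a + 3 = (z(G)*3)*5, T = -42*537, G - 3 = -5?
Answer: -3717167/164 ≈ -22666.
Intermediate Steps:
G = -2 (G = 3 - 5 = -2)
T = -22554
a = 87 (a = -3 + (6*3)*5 = -3 + 18*5 = -3 + 90 = 87)
C((-49 - 58)/(77 + a)) + T = (-111 + (-49 - 58)/(77 + 87)) - 22554 = (-111 - 107/164) - 22554 = -18311/164 - 22554 = -3717167/164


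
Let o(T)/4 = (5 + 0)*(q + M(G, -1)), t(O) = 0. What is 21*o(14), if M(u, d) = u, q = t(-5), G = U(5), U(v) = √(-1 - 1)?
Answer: 420*I*√2 ≈ 593.97*I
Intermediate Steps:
U(v) = I*√2 (U(v) = √(-2) = I*√2)
G = I*√2 ≈ 1.4142*I
q = 0
o(T) = 20*I*√2 (o(T) = 4*((5 + 0)*(0 + I*√2)) = 4*(5*(I*√2)) = 4*(5*I*√2) = 20*I*√2)
21*o(14) = 21*(20*I*√2) = 420*I*√2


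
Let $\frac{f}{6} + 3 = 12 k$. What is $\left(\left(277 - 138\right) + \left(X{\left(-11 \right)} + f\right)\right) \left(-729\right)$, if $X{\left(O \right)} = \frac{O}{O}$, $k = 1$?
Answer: $-141426$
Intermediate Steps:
$X{\left(O \right)} = 1$
$f = 54$ ($f = -18 + 6 \cdot 12 \cdot 1 = -18 + 6 \cdot 12 = -18 + 72 = 54$)
$\left(\left(277 - 138\right) + \left(X{\left(-11 \right)} + f\right)\right) \left(-729\right) = \left(\left(277 - 138\right) + \left(1 + 54\right)\right) \left(-729\right) = \left(139 + 55\right) \left(-729\right) = 194 \left(-729\right) = -141426$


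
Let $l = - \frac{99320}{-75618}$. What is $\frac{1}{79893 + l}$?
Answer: $\frac{37809}{3020724097} \approx 1.2517 \cdot 10^{-5}$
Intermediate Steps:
$l = \frac{49660}{37809}$ ($l = \left(-99320\right) \left(- \frac{1}{75618}\right) = \frac{49660}{37809} \approx 1.3134$)
$\frac{1}{79893 + l} = \frac{1}{79893 + \frac{49660}{37809}} = \frac{1}{\frac{3020724097}{37809}} = \frac{37809}{3020724097}$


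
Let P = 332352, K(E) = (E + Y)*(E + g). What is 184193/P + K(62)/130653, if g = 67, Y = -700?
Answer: -121772825/1608251328 ≈ -0.075718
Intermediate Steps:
K(E) = (-700 + E)*(67 + E) (K(E) = (E - 700)*(E + 67) = (-700 + E)*(67 + E))
184193/P + K(62)/130653 = 184193/332352 + (-46900 + 62**2 - 633*62)/130653 = 184193*(1/332352) + (-46900 + 3844 - 39246)*(1/130653) = 184193/332352 - 82302*1/130653 = 184193/332352 - 27434/43551 = -121772825/1608251328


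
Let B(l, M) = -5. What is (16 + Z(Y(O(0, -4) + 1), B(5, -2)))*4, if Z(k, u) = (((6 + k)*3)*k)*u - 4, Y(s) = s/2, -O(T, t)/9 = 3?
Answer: -5412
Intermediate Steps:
O(T, t) = -27 (O(T, t) = -9*3 = -27)
Y(s) = s/2 (Y(s) = s*(1/2) = s/2)
Z(k, u) = -4 + k*u*(18 + 3*k) (Z(k, u) = ((18 + 3*k)*k)*u - 4 = (k*(18 + 3*k))*u - 4 = k*u*(18 + 3*k) - 4 = -4 + k*u*(18 + 3*k))
(16 + Z(Y(O(0, -4) + 1), B(5, -2)))*4 = (16 + (-4 + 3*(-5)*((-27 + 1)/2)**2 + 18*((-27 + 1)/2)*(-5)))*4 = (16 + (-4 + 3*(-5)*((1/2)*(-26))**2 + 18*((1/2)*(-26))*(-5)))*4 = (16 + (-4 + 3*(-5)*(-13)**2 + 18*(-13)*(-5)))*4 = (16 + (-4 + 3*(-5)*169 + 1170))*4 = (16 + (-4 - 2535 + 1170))*4 = (16 - 1369)*4 = -1353*4 = -5412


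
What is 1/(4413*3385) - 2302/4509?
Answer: -11462427667/22451821515 ≈ -0.51053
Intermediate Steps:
1/(4413*3385) - 2302/4509 = (1/4413)*(1/3385) - 2302*1/4509 = 1/14938005 - 2302/4509 = -11462427667/22451821515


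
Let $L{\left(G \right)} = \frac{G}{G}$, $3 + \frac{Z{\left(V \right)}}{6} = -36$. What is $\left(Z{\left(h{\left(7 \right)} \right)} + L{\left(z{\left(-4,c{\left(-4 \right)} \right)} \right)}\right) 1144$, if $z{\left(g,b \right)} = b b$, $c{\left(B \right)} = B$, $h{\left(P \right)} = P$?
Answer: $-266552$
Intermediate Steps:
$Z{\left(V \right)} = -234$ ($Z{\left(V \right)} = -18 + 6 \left(-36\right) = -18 - 216 = -234$)
$z{\left(g,b \right)} = b^{2}$
$L{\left(G \right)} = 1$
$\left(Z{\left(h{\left(7 \right)} \right)} + L{\left(z{\left(-4,c{\left(-4 \right)} \right)} \right)}\right) 1144 = \left(-234 + 1\right) 1144 = \left(-233\right) 1144 = -266552$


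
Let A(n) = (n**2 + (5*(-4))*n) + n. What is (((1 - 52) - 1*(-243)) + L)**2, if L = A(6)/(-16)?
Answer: 2480625/64 ≈ 38760.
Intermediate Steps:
A(n) = n**2 - 19*n (A(n) = (n**2 - 20*n) + n = n**2 - 19*n)
L = 39/8 (L = (6*(-19 + 6))/(-16) = (6*(-13))*(-1/16) = -78*(-1/16) = 39/8 ≈ 4.8750)
(((1 - 52) - 1*(-243)) + L)**2 = (((1 - 52) - 1*(-243)) + 39/8)**2 = ((-51 + 243) + 39/8)**2 = (192 + 39/8)**2 = (1575/8)**2 = 2480625/64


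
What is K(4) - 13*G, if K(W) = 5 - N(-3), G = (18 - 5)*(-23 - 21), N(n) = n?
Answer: 7444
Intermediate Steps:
G = -572 (G = 13*(-44) = -572)
K(W) = 8 (K(W) = 5 - 1*(-3) = 5 + 3 = 8)
K(4) - 13*G = 8 - 13*(-572) = 8 + 7436 = 7444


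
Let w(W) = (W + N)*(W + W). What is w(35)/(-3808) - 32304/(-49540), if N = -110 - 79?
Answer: 5866561/1684360 ≈ 3.4830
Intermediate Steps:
N = -189
w(W) = 2*W*(-189 + W) (w(W) = (W - 189)*(W + W) = (-189 + W)*(2*W) = 2*W*(-189 + W))
w(35)/(-3808) - 32304/(-49540) = (2*35*(-189 + 35))/(-3808) - 32304/(-49540) = (2*35*(-154))*(-1/3808) - 32304*(-1/49540) = -10780*(-1/3808) + 8076/12385 = 385/136 + 8076/12385 = 5866561/1684360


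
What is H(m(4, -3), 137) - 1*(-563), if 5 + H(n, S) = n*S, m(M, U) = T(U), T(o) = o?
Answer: 147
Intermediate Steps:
m(M, U) = U
H(n, S) = -5 + S*n (H(n, S) = -5 + n*S = -5 + S*n)
H(m(4, -3), 137) - 1*(-563) = (-5 + 137*(-3)) - 1*(-563) = (-5 - 411) + 563 = -416 + 563 = 147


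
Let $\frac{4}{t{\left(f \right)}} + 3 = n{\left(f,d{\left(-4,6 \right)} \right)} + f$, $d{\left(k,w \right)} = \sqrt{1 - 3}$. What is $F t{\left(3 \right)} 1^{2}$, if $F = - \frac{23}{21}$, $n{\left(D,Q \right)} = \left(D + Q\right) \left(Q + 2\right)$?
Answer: $- \frac{184}{693} + \frac{230 i \sqrt{2}}{693} \approx -0.26551 + 0.46936 i$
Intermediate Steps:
$d{\left(k,w \right)} = i \sqrt{2}$ ($d{\left(k,w \right)} = \sqrt{-2} = i \sqrt{2}$)
$n{\left(D,Q \right)} = \left(2 + Q\right) \left(D + Q\right)$ ($n{\left(D,Q \right)} = \left(D + Q\right) \left(2 + Q\right) = \left(2 + Q\right) \left(D + Q\right)$)
$t{\left(f \right)} = \frac{4}{-5 + 3 f + 2 i \sqrt{2} + i f \sqrt{2}}$ ($t{\left(f \right)} = \frac{4}{-3 + \left(\left(\left(i \sqrt{2}\right)^{2} + 2 f + 2 i \sqrt{2} + f i \sqrt{2}\right) + f\right)} = \frac{4}{-3 + \left(\left(-2 + 2 f + 2 i \sqrt{2} + i f \sqrt{2}\right) + f\right)} = \frac{4}{-3 + \left(-2 + 3 f + 2 i \sqrt{2} + i f \sqrt{2}\right)} = \frac{4}{-5 + 3 f + 2 i \sqrt{2} + i f \sqrt{2}}$)
$F = - \frac{23}{21}$ ($F = \left(-23\right) \frac{1}{21} = - \frac{23}{21} \approx -1.0952$)
$F t{\left(3 \right)} 1^{2} = - \frac{23 \frac{4}{-5 + 3 \cdot 3 + 2 i \sqrt{2} + i 3 \sqrt{2}}}{21} \cdot 1^{2} = - \frac{23 \frac{4}{-5 + 9 + 2 i \sqrt{2} + 3 i \sqrt{2}}}{21} \cdot 1 = - \frac{23 \frac{4}{4 + 5 i \sqrt{2}}}{21} \cdot 1 = - \frac{92}{21 \left(4 + 5 i \sqrt{2}\right)} 1 = - \frac{92}{21 \left(4 + 5 i \sqrt{2}\right)}$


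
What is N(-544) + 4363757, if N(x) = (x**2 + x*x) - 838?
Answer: 4954791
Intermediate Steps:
N(x) = -838 + 2*x**2 (N(x) = (x**2 + x**2) - 838 = 2*x**2 - 838 = -838 + 2*x**2)
N(-544) + 4363757 = (-838 + 2*(-544)**2) + 4363757 = (-838 + 2*295936) + 4363757 = (-838 + 591872) + 4363757 = 591034 + 4363757 = 4954791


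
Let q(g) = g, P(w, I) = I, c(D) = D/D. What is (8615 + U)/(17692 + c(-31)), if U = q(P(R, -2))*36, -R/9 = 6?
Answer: 8543/17693 ≈ 0.48285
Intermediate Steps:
R = -54 (R = -9*6 = -54)
c(D) = 1
U = -72 (U = -2*36 = -72)
(8615 + U)/(17692 + c(-31)) = (8615 - 72)/(17692 + 1) = 8543/17693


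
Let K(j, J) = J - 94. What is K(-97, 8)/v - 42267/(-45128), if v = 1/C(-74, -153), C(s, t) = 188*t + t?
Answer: 112227150603/45128 ≈ 2.4869e+6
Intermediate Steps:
K(j, J) = -94 + J
C(s, t) = 189*t
v = -1/28917 (v = 1/(189*(-153)) = 1/(-28917) = -1/28917 ≈ -3.4582e-5)
K(-97, 8)/v - 42267/(-45128) = (-94 + 8)/(-1/28917) - 42267/(-45128) = -86*(-28917) - 42267*(-1/45128) = 2486862 + 42267/45128 = 112227150603/45128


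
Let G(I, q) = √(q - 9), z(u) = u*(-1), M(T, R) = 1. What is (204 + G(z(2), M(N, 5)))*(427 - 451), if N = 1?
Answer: -4896 - 48*I*√2 ≈ -4896.0 - 67.882*I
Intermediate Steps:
z(u) = -u
G(I, q) = √(-9 + q)
(204 + G(z(2), M(N, 5)))*(427 - 451) = (204 + √(-9 + 1))*(427 - 451) = (204 + √(-8))*(-24) = (204 + 2*I*√2)*(-24) = -4896 - 48*I*√2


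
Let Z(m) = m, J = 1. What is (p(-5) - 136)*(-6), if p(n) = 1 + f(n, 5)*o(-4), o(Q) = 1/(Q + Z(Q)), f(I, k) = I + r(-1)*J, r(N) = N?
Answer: 1611/2 ≈ 805.50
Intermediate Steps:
f(I, k) = -1 + I (f(I, k) = I - 1*1 = I - 1 = -1 + I)
o(Q) = 1/(2*Q) (o(Q) = 1/(Q + Q) = 1/(2*Q))
p(n) = 9/8 - n/8 (p(n) = 1 + (-1 + n)*((½)/(-4)) = 1 + (-1 + n)*((½)*(-¼)) = 1 + (-1 + n)*(-⅛) = 1 + (⅛ - n/8) = 9/8 - n/8)
(p(-5) - 136)*(-6) = ((9/8 - ⅛*(-5)) - 136)*(-6) = ((9/8 + 5/8) - 136)*(-6) = (7/4 - 136)*(-6) = -537/4*(-6) = 1611/2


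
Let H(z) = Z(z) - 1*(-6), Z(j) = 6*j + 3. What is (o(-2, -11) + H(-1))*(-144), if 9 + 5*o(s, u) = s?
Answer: -576/5 ≈ -115.20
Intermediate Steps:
o(s, u) = -9/5 + s/5
Z(j) = 3 + 6*j
H(z) = 9 + 6*z (H(z) = (3 + 6*z) - 1*(-6) = (3 + 6*z) + 6 = 9 + 6*z)
(o(-2, -11) + H(-1))*(-144) = ((-9/5 + (⅕)*(-2)) + (9 + 6*(-1)))*(-144) = ((-9/5 - ⅖) + (9 - 6))*(-144) = (-11/5 + 3)*(-144) = (⅘)*(-144) = -576/5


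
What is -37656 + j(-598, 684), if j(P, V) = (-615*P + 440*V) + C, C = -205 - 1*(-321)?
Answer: 631190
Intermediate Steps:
C = 116 (C = -205 + 321 = 116)
j(P, V) = 116 - 615*P + 440*V (j(P, V) = (-615*P + 440*V) + 116 = 116 - 615*P + 440*V)
-37656 + j(-598, 684) = -37656 + (116 - 615*(-598) + 440*684) = -37656 + (116 + 367770 + 300960) = -37656 + 668846 = 631190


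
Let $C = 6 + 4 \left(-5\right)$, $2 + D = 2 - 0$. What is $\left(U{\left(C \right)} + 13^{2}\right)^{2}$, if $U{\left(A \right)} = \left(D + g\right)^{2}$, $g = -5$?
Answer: $37636$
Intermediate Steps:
$D = 0$ ($D = -2 + \left(2 - 0\right) = -2 + \left(2 + 0\right) = -2 + 2 = 0$)
$C = -14$ ($C = 6 - 20 = -14$)
$U{\left(A \right)} = 25$ ($U{\left(A \right)} = \left(0 - 5\right)^{2} = \left(-5\right)^{2} = 25$)
$\left(U{\left(C \right)} + 13^{2}\right)^{2} = \left(25 + 13^{2}\right)^{2} = \left(25 + 169\right)^{2} = 194^{2} = 37636$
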